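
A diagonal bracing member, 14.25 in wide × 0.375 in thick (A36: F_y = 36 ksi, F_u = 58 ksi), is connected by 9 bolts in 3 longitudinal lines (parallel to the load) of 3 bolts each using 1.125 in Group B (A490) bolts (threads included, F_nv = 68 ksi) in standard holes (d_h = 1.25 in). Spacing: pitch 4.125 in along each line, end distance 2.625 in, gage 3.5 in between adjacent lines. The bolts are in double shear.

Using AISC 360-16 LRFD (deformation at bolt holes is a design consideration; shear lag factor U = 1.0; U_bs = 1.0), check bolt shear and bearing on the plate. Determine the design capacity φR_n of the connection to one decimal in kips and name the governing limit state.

Bolt shear: A_b = π(1.125)²/4 = 0.99402 in². φR_n = 0.75 × 68 × 0.99402 × 9 × 2 = 912.5 kips.
Bearing (0.375 in plate, F_u = 58 ksi): end bolts L_c = 2.625 − 1.25/2 = 2, R_n = min(1.2×2×0.375×58, 2.4×1.125×0.375×58) = 52.2 kips/bolt; interior L_c = 4.125 − 1.25 = 2.875, R_n = 58.725 kips/bolt. φR_n = 0.75 × (3×52.2 + 6×58.725) = 381.7 kips.
Governing: min(912.5, 381.7) = 381.7 kips → bearing.

381.7 kips (bearing governs)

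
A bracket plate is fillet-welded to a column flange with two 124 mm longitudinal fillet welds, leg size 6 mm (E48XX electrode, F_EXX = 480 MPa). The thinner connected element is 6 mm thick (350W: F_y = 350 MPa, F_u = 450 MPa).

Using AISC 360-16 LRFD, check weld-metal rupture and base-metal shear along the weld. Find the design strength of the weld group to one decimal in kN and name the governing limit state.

227.2 kN (weld metal governs)

Weld metal: throat = 0.707×6 = 4.242 mm, L = 2×124 = 248 mm. φR_n = 0.75 × 0.6 × 480 × 4.242 × 248 = 227.2 kN.
Base metal shear (6 mm plate): yield φR_n = 1.0×0.6×350×6×248 = 312.5 kN; rupture φR_n = 0.75×0.6×450×6×248 = 301.3 kN; take 301.3 kN (rupture).
Governing: min(227.2, 301.3) = 227.2 kN → weld metal.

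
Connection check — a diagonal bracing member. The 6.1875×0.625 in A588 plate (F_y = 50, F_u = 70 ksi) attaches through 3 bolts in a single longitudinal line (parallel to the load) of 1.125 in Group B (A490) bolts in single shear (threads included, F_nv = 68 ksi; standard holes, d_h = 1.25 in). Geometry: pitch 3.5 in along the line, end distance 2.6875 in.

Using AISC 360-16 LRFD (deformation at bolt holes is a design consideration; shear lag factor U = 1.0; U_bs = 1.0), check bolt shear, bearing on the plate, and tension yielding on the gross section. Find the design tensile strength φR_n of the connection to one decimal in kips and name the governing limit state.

152.1 kips (bolt shear governs)

Bolt shear: A_b = π(1.125)²/4 = 0.99402 in². φR_n = 0.75 × 68 × 0.99402 × 3 × 1 = 152.1 kips.
Bearing (0.625 in plate, F_u = 70 ksi): end bolts L_c = 2.6875 − 1.25/2 = 2.0625, R_n = min(1.2×2.0625×0.625×70, 2.4×1.125×0.625×70) = 108.28 kips/bolt; interior L_c = 3.5 − 1.25 = 2.25, R_n = 118.13 kips/bolt. φR_n = 0.75 × (1×108.28 + 2×118.13) = 258.4 kips.
Tension yield (gross): A_g = 6.1875×0.625 = 3.8672 in². φR_n = 0.90 × 50 × 3.8672 = 174.0 kips.
Governing: min(152.1, 258.4, 174.0) = 152.1 kips → bolt shear.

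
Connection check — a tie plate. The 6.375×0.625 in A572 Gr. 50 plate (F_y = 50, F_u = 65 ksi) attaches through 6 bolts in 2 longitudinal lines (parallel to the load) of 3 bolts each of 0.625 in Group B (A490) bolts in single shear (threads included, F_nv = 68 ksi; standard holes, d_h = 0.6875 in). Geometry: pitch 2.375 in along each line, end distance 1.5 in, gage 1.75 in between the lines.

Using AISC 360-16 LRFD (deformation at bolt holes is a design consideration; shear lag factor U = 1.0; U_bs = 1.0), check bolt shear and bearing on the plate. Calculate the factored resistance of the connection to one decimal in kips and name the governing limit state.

Bolt shear: A_b = π(0.625)²/4 = 0.3068 in². φR_n = 0.75 × 68 × 0.3068 × 6 × 1 = 93.9 kips.
Bearing (0.625 in plate, F_u = 65 ksi): end bolts L_c = 1.5 − 0.6875/2 = 1.15625, R_n = min(1.2×1.15625×0.625×65, 2.4×0.625×0.625×65) = 56.367 kips/bolt; interior L_c = 2.375 − 0.6875 = 1.6875, R_n = 60.938 kips/bolt. φR_n = 0.75 × (2×56.367 + 4×60.938) = 267.4 kips.
Governing: min(93.9, 267.4) = 93.9 kips → bolt shear.

93.9 kips (bolt shear governs)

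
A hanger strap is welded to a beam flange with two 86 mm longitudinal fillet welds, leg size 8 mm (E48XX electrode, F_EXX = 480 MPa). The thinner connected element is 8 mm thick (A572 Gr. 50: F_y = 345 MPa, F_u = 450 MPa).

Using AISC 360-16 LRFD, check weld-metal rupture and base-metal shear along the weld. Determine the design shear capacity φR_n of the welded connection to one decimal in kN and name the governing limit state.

210.1 kN (weld metal governs)

Weld metal: throat = 0.707×8 = 5.656 mm, L = 2×86 = 172 mm. φR_n = 0.75 × 0.6 × 480 × 5.656 × 172 = 210.1 kN.
Base metal shear (8 mm plate): yield φR_n = 1.0×0.6×345×8×172 = 284.8 kN; rupture φR_n = 0.75×0.6×450×8×172 = 278.6 kN; take 278.6 kN (rupture).
Governing: min(210.1, 278.6) = 210.1 kN → weld metal.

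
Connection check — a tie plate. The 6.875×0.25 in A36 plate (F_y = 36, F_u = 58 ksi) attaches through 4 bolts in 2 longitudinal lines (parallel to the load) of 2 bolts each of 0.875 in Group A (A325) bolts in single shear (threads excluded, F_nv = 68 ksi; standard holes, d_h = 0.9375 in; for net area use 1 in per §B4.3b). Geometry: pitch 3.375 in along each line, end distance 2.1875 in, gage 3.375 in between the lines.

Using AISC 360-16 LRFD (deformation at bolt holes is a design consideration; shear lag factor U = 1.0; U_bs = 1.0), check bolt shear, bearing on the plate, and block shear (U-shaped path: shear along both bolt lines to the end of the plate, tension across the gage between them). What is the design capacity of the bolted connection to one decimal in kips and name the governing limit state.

70.9 kips (block shear governs)

Bolt shear: A_b = π(0.875)²/4 = 0.60132 in². φR_n = 0.75 × 68 × 0.60132 × 4 × 1 = 122.7 kips.
Bearing (0.25 in plate, F_u = 58 ksi): end bolts L_c = 2.1875 − 0.9375/2 = 1.71875, R_n = min(1.2×1.71875×0.25×58, 2.4×0.875×0.25×58) = 29.906 kips/bolt; interior L_c = 3.375 − 0.9375 = 2.4375, R_n = 30.45 kips/bolt. φR_n = 0.75 × (2×29.906 + 2×30.45) = 90.5 kips.
Block shear: shear path 2×[2.1875+1×3.375] = 2×5.5625 in, A_gv = 2.7813, A_nv = 2×(5.5625 − 1.5×1)×0.25 = 2.0313 in²; tension across gage: (3.375 − 1×1)×0.25 = 0.59375 in². R_n = min(0.6×58×2.0313, 0.6×36×2.7813) + 1.0×58×0.59375 = min(70.689, 60.076) + 34.438 = 94.514 kips. φR_n = 0.75 × 94.514 = 70.9 kips.
Governing: min(122.7, 90.5, 70.9) = 70.9 kips → block shear.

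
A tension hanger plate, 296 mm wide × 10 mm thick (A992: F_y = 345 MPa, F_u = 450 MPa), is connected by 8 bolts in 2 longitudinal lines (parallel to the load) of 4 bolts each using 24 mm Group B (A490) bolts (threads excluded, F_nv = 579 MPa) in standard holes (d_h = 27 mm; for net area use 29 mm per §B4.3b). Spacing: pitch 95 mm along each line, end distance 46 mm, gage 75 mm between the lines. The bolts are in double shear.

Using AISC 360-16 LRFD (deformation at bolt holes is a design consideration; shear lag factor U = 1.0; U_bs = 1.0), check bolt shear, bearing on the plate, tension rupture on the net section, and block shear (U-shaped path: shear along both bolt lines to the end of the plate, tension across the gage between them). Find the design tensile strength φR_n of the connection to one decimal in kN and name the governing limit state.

803.3 kN (net-section rupture governs)

Bolt shear: A_b = π(24)²/4 = 452.39 mm². φR_n = 0.75 × 579 × 452.39 × 8 × 2 = 3143.2 kN.
Bearing (10 mm plate, F_u = 450 MPa): end bolts L_c = 46 − 27/2 = 32.5, R_n = min(1.2×32.5×10×450, 2.4×24×10×450) = 175.5 kN/bolt; interior L_c = 95 − 27 = 68, R_n = 259.2 kN/bolt. φR_n = 0.75 × (2×175.5 + 6×259.2) = 1429.7 kN.
Tension rupture (net): A_n = (296 − 2×29)×10 = 2380 mm² (U = 1.0, A_e = A_n). φR_n = 0.75 × 450 × 2380 = 803.3 kN.
Block shear: shear path 2×[46+3×95] = 2×331 mm, A_gv = 6620, A_nv = 2×(331 − 3.5×29)×10 = 4590 mm²; tension across gage: (75 − 1×29)×10 = 460 mm². R_n = min(0.6×450×4590, 0.6×345×6620) + 1.0×450×460 = min(1239.3, 1370.3) + 207 = 1446.3 kN. φR_n = 0.75 × 1446.3 = 1084.7 kN.
Governing: min(3143.2, 1429.7, 803.3, 1084.7) = 803.3 kN → net-section rupture.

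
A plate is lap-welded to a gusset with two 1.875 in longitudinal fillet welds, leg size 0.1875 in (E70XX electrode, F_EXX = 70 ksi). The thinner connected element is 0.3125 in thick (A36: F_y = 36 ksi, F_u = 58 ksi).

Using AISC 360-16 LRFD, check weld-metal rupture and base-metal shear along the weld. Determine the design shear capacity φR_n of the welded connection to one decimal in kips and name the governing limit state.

Weld metal: throat = 0.707×0.1875 = 0.13256 in, L = 2×1.875 = 3.75 in. φR_n = 0.75 × 0.6 × 70 × 0.13256 × 3.75 = 15.7 kips.
Base metal shear (0.3125 in plate): yield φR_n = 1.0×0.6×36×0.3125×3.75 = 25.3 kips; rupture φR_n = 0.75×0.6×58×0.3125×3.75 = 30.6 kips; take 25.3 kips (yield).
Governing: min(15.7, 25.3) = 15.7 kips → weld metal.

15.7 kips (weld metal governs)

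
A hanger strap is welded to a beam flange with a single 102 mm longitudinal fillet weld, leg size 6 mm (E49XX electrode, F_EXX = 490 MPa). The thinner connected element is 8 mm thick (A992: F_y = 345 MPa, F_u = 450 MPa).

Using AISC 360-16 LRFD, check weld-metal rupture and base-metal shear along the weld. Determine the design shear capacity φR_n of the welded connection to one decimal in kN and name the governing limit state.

Weld metal: throat = 0.707×6 = 4.242 mm, L = 102 mm. φR_n = 0.75 × 0.6 × 490 × 4.242 × 102 = 95.4 kN.
Base metal shear (8 mm plate): yield φR_n = 1.0×0.6×345×8×102 = 168.9 kN; rupture φR_n = 0.75×0.6×450×8×102 = 165.2 kN; take 165.2 kN (rupture).
Governing: min(95.4, 165.2) = 95.4 kN → weld metal.

95.4 kN (weld metal governs)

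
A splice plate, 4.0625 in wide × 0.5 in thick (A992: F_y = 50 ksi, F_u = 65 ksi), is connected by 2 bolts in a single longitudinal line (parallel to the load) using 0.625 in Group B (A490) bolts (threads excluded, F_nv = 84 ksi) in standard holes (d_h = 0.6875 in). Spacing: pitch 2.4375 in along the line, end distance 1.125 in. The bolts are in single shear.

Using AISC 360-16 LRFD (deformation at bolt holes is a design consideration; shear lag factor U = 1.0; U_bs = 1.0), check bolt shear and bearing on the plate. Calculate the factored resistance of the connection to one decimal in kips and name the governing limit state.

Bolt shear: A_b = π(0.625)²/4 = 0.3068 in². φR_n = 0.75 × 84 × 0.3068 × 2 × 1 = 38.7 kips.
Bearing (0.5 in plate, F_u = 65 ksi): end bolts L_c = 1.125 − 0.6875/2 = 0.78125, R_n = min(1.2×0.78125×0.5×65, 2.4×0.625×0.5×65) = 30.469 kips/bolt; interior L_c = 2.4375 − 0.6875 = 1.75, R_n = 48.75 kips/bolt. φR_n = 0.75 × (1×30.469 + 1×48.75) = 59.4 kips.
Governing: min(38.7, 59.4) = 38.7 kips → bolt shear.

38.7 kips (bolt shear governs)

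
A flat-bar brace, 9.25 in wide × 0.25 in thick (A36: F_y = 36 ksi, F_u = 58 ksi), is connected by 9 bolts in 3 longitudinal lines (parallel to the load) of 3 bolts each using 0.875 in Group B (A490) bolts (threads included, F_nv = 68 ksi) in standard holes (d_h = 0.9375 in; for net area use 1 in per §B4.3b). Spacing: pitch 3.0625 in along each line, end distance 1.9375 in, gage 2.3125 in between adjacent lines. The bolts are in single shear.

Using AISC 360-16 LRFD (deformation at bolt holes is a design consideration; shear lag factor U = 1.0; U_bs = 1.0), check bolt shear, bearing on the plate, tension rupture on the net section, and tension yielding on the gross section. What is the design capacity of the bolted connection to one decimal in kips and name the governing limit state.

Bolt shear: A_b = π(0.875)²/4 = 0.60132 in². φR_n = 0.75 × 68 × 0.60132 × 9 × 1 = 276.0 kips.
Bearing (0.25 in plate, F_u = 58 ksi): end bolts L_c = 1.9375 − 0.9375/2 = 1.46875, R_n = min(1.2×1.46875×0.25×58, 2.4×0.875×0.25×58) = 25.556 kips/bolt; interior L_c = 3.0625 − 0.9375 = 2.125, R_n = 30.45 kips/bolt. φR_n = 0.75 × (3×25.556 + 6×30.45) = 194.5 kips.
Tension rupture (net): A_n = (9.25 − 3×1)×0.25 = 1.5625 in² (U = 1.0, A_e = A_n). φR_n = 0.75 × 58 × 1.5625 = 68.0 kips.
Tension yield (gross): A_g = 9.25×0.25 = 2.3125 in². φR_n = 0.90 × 36 × 2.3125 = 74.9 kips.
Governing: min(276.0, 194.5, 68.0, 74.9) = 68.0 kips → net-section rupture.

68.0 kips (net-section rupture governs)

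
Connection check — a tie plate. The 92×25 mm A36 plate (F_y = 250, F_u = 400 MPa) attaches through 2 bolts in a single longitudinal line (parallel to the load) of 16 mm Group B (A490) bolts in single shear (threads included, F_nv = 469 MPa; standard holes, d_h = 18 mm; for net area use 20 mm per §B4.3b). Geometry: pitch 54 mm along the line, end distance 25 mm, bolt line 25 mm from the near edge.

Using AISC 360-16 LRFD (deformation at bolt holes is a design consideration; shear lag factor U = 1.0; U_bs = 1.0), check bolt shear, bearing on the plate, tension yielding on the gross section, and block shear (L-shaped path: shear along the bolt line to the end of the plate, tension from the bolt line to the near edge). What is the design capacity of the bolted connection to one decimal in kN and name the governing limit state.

141.4 kN (bolt shear governs)

Bolt shear: A_b = π(16)²/4 = 201.06 mm². φR_n = 0.75 × 469 × 201.06 × 2 × 1 = 141.4 kN.
Bearing (25 mm plate, F_u = 400 MPa): end bolts L_c = 25 − 18/2 = 16, R_n = min(1.2×16×25×400, 2.4×16×25×400) = 192 kN/bolt; interior L_c = 54 − 18 = 36, R_n = 384 kN/bolt. φR_n = 0.75 × (1×192 + 1×384) = 432.0 kN.
Tension yield (gross): A_g = 92×25 = 2300 mm². φR_n = 0.90 × 250 × 2300 = 517.5 kN.
Block shear: shear path 1×[25+1×54] = 1×79 mm, A_gv = 1975, A_nv = 1×(79 − 1.5×20)×25 = 1225 mm²; tension to near edge: (25 − 0.5×20)×25 = 375 mm². R_n = min(0.6×400×1225, 0.6×250×1975) + 1.0×400×375 = min(294, 296.25) + 150 = 444 kN. φR_n = 0.75 × 444 = 333.0 kN.
Governing: min(141.4, 432.0, 517.5, 333.0) = 141.4 kN → bolt shear.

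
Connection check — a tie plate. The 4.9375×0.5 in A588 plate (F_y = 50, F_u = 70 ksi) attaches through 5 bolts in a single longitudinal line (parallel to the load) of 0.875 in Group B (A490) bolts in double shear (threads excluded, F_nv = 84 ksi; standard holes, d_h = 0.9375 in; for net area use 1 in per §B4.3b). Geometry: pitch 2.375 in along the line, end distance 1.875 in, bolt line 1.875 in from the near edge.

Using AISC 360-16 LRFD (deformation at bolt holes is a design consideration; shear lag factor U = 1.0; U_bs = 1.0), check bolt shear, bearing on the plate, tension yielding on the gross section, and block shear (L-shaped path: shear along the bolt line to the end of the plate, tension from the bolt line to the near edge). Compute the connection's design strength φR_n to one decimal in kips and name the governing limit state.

111.1 kips (gross-section yield governs)

Bolt shear: A_b = π(0.875)²/4 = 0.60132 in². φR_n = 0.75 × 84 × 0.60132 × 5 × 2 = 378.8 kips.
Bearing (0.5 in plate, F_u = 70 ksi): end bolts L_c = 1.875 − 0.9375/2 = 1.40625, R_n = min(1.2×1.40625×0.5×70, 2.4×0.875×0.5×70) = 59.063 kips/bolt; interior L_c = 2.375 − 0.9375 = 1.4375, R_n = 60.375 kips/bolt. φR_n = 0.75 × (1×59.063 + 4×60.375) = 225.4 kips.
Tension yield (gross): A_g = 4.9375×0.5 = 2.4688 in². φR_n = 0.90 × 50 × 2.4688 = 111.1 kips.
Block shear: shear path 1×[1.875+4×2.375] = 1×11.375 in, A_gv = 5.6875, A_nv = 1×(11.375 − 4.5×1)×0.5 = 3.4375 in²; tension to near edge: (1.875 − 0.5×1)×0.5 = 0.6875 in². R_n = min(0.6×70×3.4375, 0.6×50×5.6875) + 1.0×70×0.6875 = min(144.38, 170.63) + 48.125 = 192.51 kips. φR_n = 0.75 × 192.51 = 144.4 kips.
Governing: min(378.8, 225.4, 111.1, 144.4) = 111.1 kips → gross-section yield.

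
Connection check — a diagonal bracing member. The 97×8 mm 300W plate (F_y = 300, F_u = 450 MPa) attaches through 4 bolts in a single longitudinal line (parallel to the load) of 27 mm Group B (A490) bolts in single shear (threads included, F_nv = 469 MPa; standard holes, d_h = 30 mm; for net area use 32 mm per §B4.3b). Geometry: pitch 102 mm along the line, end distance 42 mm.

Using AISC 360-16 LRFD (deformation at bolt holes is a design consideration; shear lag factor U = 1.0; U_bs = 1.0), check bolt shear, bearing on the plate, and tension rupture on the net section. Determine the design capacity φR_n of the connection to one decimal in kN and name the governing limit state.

Bolt shear: A_b = π(27)²/4 = 572.56 mm². φR_n = 0.75 × 469 × 572.56 × 4 × 1 = 805.6 kN.
Bearing (8 mm plate, F_u = 450 MPa): end bolts L_c = 42 − 30/2 = 27, R_n = min(1.2×27×8×450, 2.4×27×8×450) = 116.64 kN/bolt; interior L_c = 102 − 30 = 72, R_n = 233.28 kN/bolt. φR_n = 0.75 × (1×116.64 + 3×233.28) = 612.4 kN.
Tension rupture (net): A_n = (97 − 1×32)×8 = 520 mm² (U = 1.0, A_e = A_n). φR_n = 0.75 × 450 × 520 = 175.5 kN.
Governing: min(805.6, 612.4, 175.5) = 175.5 kN → net-section rupture.

175.5 kN (net-section rupture governs)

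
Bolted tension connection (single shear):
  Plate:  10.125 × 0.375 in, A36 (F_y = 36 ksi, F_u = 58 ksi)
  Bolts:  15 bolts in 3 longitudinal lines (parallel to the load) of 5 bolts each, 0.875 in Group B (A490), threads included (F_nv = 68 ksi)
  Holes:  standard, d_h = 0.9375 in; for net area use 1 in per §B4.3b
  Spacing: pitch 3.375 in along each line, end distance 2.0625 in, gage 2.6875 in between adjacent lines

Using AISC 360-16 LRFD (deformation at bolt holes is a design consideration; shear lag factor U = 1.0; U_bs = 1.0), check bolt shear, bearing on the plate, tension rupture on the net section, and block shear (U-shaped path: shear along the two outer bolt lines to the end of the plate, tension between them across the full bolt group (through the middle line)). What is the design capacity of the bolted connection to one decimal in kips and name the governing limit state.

116.2 kips (net-section rupture governs)

Bolt shear: A_b = π(0.875)²/4 = 0.60132 in². φR_n = 0.75 × 68 × 0.60132 × 15 × 1 = 460.0 kips.
Bearing (0.375 in plate, F_u = 58 ksi): end bolts L_c = 2.0625 − 0.9375/2 = 1.59375, R_n = min(1.2×1.59375×0.375×58, 2.4×0.875×0.375×58) = 41.597 kips/bolt; interior L_c = 3.375 − 0.9375 = 2.4375, R_n = 45.675 kips/bolt. φR_n = 0.75 × (3×41.597 + 12×45.675) = 504.7 kips.
Tension rupture (net): A_n = (10.125 − 3×1)×0.375 = 2.6719 in² (U = 1.0, A_e = A_n). φR_n = 0.75 × 58 × 2.6719 = 116.2 kips.
Block shear: shear path 2×[2.0625+4×3.375] = 2×15.5625 in, A_gv = 11.672, A_nv = 2×(15.5625 − 4.5×1)×0.375 = 8.2969 in²; tension across gage: (5.375 − 2×1)×0.375 = 1.2656 in². R_n = min(0.6×58×8.2969, 0.6×36×11.672) + 1.0×58×1.2656 = min(288.73, 252.12) + 73.405 = 325.53 kips. φR_n = 0.75 × 325.53 = 244.1 kips.
Governing: min(460.0, 504.7, 116.2, 244.1) = 116.2 kips → net-section rupture.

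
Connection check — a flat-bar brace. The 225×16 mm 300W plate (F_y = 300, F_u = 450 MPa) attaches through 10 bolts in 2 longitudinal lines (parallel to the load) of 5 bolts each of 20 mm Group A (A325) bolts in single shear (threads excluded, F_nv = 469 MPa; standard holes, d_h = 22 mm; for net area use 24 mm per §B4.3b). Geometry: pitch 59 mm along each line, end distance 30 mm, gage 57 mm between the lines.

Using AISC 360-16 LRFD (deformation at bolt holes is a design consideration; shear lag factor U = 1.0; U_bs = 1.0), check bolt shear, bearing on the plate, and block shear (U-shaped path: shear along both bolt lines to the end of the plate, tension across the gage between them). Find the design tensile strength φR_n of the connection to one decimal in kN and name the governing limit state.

1105.1 kN (bolt shear governs)

Bolt shear: A_b = π(20)²/4 = 314.16 mm². φR_n = 0.75 × 469 × 314.16 × 10 × 1 = 1105.1 kN.
Bearing (16 mm plate, F_u = 450 MPa): end bolts L_c = 30 − 22/2 = 19, R_n = min(1.2×19×16×450, 2.4×20×16×450) = 164.16 kN/bolt; interior L_c = 59 − 22 = 37, R_n = 319.68 kN/bolt. φR_n = 0.75 × (2×164.16 + 8×319.68) = 2164.3 kN.
Block shear: shear path 2×[30+4×59] = 2×266 mm, A_gv = 8512, A_nv = 2×(266 − 4.5×24)×16 = 5056 mm²; tension across gage: (57 − 1×24)×16 = 528 mm². R_n = min(0.6×450×5056, 0.6×300×8512) + 1.0×450×528 = min(1365.1, 1532.2) + 237.6 = 1602.7 kN. φR_n = 0.75 × 1602.7 = 1202.0 kN.
Governing: min(1105.1, 2164.3, 1202.0) = 1105.1 kN → bolt shear.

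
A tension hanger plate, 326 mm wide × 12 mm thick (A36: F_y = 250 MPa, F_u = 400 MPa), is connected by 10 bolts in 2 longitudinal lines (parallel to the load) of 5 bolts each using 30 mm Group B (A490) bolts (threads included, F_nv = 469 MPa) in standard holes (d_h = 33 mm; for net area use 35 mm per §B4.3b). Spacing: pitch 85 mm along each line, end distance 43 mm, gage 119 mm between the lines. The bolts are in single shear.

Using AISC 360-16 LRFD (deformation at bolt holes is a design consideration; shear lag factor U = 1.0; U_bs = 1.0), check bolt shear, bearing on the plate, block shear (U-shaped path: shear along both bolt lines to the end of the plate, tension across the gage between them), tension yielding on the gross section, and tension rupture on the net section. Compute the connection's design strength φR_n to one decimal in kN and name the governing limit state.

Bolt shear: A_b = π(30)²/4 = 706.86 mm². φR_n = 0.75 × 469 × 706.86 × 10 × 1 = 2486.4 kN.
Bearing (12 mm plate, F_u = 400 MPa): end bolts L_c = 43 − 33/2 = 26.5, R_n = min(1.2×26.5×12×400, 2.4×30×12×400) = 152.64 kN/bolt; interior L_c = 85 − 33 = 52, R_n = 299.52 kN/bolt. φR_n = 0.75 × (2×152.64 + 8×299.52) = 2026.1 kN.
Block shear: shear path 2×[43+4×85] = 2×383 mm, A_gv = 9192, A_nv = 2×(383 − 4.5×35)×12 = 5412 mm²; tension across gage: (119 − 1×35)×12 = 1008 mm². R_n = min(0.6×400×5412, 0.6×250×9192) + 1.0×400×1008 = min(1298.9, 1378.8) + 403.2 = 1702.1 kN. φR_n = 0.75 × 1702.1 = 1276.6 kN.
Tension yield (gross): A_g = 326×12 = 3912 mm². φR_n = 0.90 × 250 × 3912 = 880.2 kN.
Tension rupture (net): A_n = (326 − 2×35)×12 = 3072 mm² (U = 1.0, A_e = A_n). φR_n = 0.75 × 400 × 3072 = 921.6 kN.
Governing: min(2486.4, 2026.1, 1276.6, 880.2, 921.6) = 880.2 kN → gross-section yield.

880.2 kN (gross-section yield governs)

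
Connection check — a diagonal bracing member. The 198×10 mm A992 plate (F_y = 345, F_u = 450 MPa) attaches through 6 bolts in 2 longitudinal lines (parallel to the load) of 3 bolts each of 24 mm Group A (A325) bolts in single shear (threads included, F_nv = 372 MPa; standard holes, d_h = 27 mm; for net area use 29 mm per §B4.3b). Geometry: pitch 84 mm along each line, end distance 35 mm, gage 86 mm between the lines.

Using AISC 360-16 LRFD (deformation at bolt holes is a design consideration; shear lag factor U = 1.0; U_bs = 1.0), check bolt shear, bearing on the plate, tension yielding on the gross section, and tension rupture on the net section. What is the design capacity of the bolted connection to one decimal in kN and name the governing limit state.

472.5 kN (net-section rupture governs)

Bolt shear: A_b = π(24)²/4 = 452.39 mm². φR_n = 0.75 × 372 × 452.39 × 6 × 1 = 757.3 kN.
Bearing (10 mm plate, F_u = 450 MPa): end bolts L_c = 35 − 27/2 = 21.5, R_n = min(1.2×21.5×10×450, 2.4×24×10×450) = 116.1 kN/bolt; interior L_c = 84 − 27 = 57, R_n = 259.2 kN/bolt. φR_n = 0.75 × (2×116.1 + 4×259.2) = 951.8 kN.
Tension yield (gross): A_g = 198×10 = 1980 mm². φR_n = 0.90 × 345 × 1980 = 614.8 kN.
Tension rupture (net): A_n = (198 − 2×29)×10 = 1400 mm² (U = 1.0, A_e = A_n). φR_n = 0.75 × 450 × 1400 = 472.5 kN.
Governing: min(757.3, 951.8, 614.8, 472.5) = 472.5 kN → net-section rupture.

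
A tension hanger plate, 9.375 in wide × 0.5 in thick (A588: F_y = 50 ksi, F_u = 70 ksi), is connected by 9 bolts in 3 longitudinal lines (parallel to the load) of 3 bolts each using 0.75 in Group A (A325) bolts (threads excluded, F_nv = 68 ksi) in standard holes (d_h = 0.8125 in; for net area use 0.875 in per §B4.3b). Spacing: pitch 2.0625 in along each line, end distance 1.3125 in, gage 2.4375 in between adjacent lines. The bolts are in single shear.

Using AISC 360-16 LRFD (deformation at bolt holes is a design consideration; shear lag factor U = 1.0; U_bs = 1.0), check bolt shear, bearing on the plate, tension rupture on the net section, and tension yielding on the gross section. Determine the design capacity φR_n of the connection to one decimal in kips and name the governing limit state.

177.2 kips (net-section rupture governs)

Bolt shear: A_b = π(0.75)²/4 = 0.44179 in². φR_n = 0.75 × 68 × 0.44179 × 9 × 1 = 202.8 kips.
Bearing (0.5 in plate, F_u = 70 ksi): end bolts L_c = 1.3125 − 0.8125/2 = 0.90625, R_n = min(1.2×0.90625×0.5×70, 2.4×0.75×0.5×70) = 38.063 kips/bolt; interior L_c = 2.0625 − 0.8125 = 1.25, R_n = 52.5 kips/bolt. φR_n = 0.75 × (3×38.063 + 6×52.5) = 321.9 kips.
Tension rupture (net): A_n = (9.375 − 3×0.875)×0.5 = 3.375 in² (U = 1.0, A_e = A_n). φR_n = 0.75 × 70 × 3.375 = 177.2 kips.
Tension yield (gross): A_g = 9.375×0.5 = 4.6875 in². φR_n = 0.90 × 50 × 4.6875 = 210.9 kips.
Governing: min(202.8, 321.9, 177.2, 210.9) = 177.2 kips → net-section rupture.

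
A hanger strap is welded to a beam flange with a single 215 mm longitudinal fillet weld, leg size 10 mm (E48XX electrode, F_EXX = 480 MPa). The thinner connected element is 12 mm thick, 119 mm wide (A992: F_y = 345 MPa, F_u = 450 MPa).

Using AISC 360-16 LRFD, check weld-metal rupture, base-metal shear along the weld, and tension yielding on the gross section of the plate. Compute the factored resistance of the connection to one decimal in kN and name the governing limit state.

Weld metal: throat = 0.707×10 = 7.07 mm, L = 215 mm. φR_n = 0.75 × 0.6 × 480 × 7.07 × 215 = 328.3 kN.
Base metal shear (12 mm plate): yield φR_n = 1.0×0.6×345×12×215 = 534.1 kN; rupture φR_n = 0.75×0.6×450×12×215 = 522.5 kN; take 522.5 kN (rupture).
Tension yield (gross): A_g = 119×12 = 1428 mm². φR_n = 0.90 × 345 × 1428 = 443.4 kN.
Governing: min(328.3, 522.5, 443.4) = 328.3 kN → weld metal.

328.3 kN (weld metal governs)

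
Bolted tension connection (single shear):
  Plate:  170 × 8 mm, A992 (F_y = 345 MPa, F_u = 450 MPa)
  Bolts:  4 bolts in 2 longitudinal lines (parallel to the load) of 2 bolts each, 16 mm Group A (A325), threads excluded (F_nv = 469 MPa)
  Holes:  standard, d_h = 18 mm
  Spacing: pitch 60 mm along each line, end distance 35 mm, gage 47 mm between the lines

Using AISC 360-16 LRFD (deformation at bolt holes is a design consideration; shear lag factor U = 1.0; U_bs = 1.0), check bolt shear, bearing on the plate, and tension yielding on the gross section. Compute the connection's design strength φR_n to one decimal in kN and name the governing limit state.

282.9 kN (bolt shear governs)

Bolt shear: A_b = π(16)²/4 = 201.06 mm². φR_n = 0.75 × 469 × 201.06 × 4 × 1 = 282.9 kN.
Bearing (8 mm plate, F_u = 450 MPa): end bolts L_c = 35 − 18/2 = 26, R_n = min(1.2×26×8×450, 2.4×16×8×450) = 112.32 kN/bolt; interior L_c = 60 − 18 = 42, R_n = 138.24 kN/bolt. φR_n = 0.75 × (2×112.32 + 2×138.24) = 375.8 kN.
Tension yield (gross): A_g = 170×8 = 1360 mm². φR_n = 0.90 × 345 × 1360 = 422.3 kN.
Governing: min(282.9, 375.8, 422.3) = 282.9 kN → bolt shear.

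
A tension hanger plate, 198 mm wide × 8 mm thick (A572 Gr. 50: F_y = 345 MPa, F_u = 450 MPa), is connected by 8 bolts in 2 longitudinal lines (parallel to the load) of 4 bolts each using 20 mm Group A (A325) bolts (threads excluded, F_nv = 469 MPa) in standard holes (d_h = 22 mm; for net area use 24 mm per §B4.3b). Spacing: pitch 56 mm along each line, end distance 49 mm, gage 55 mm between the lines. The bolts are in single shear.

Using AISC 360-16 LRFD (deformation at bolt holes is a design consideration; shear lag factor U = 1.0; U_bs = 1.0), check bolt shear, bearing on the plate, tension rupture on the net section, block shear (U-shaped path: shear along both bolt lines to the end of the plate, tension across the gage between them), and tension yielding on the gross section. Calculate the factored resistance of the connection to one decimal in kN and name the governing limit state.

Bolt shear: A_b = π(20)²/4 = 314.16 mm². φR_n = 0.75 × 469 × 314.16 × 8 × 1 = 884.0 kN.
Bearing (8 mm plate, F_u = 450 MPa): end bolts L_c = 49 − 22/2 = 38, R_n = min(1.2×38×8×450, 2.4×20×8×450) = 164.16 kN/bolt; interior L_c = 56 − 22 = 34, R_n = 146.88 kN/bolt. φR_n = 0.75 × (2×164.16 + 6×146.88) = 907.2 kN.
Tension rupture (net): A_n = (198 − 2×24)×8 = 1200 mm² (U = 1.0, A_e = A_n). φR_n = 0.75 × 450 × 1200 = 405.0 kN.
Block shear: shear path 2×[49+3×56] = 2×217 mm, A_gv = 3472, A_nv = 2×(217 − 3.5×24)×8 = 2128 mm²; tension across gage: (55 − 1×24)×8 = 248 mm². R_n = min(0.6×450×2128, 0.6×345×3472) + 1.0×450×248 = min(574.56, 718.7) + 111.6 = 686.16 kN. φR_n = 0.75 × 686.16 = 514.6 kN.
Tension yield (gross): A_g = 198×8 = 1584 mm². φR_n = 0.90 × 345 × 1584 = 491.8 kN.
Governing: min(884.0, 907.2, 405.0, 514.6, 491.8) = 405.0 kN → net-section rupture.

405.0 kN (net-section rupture governs)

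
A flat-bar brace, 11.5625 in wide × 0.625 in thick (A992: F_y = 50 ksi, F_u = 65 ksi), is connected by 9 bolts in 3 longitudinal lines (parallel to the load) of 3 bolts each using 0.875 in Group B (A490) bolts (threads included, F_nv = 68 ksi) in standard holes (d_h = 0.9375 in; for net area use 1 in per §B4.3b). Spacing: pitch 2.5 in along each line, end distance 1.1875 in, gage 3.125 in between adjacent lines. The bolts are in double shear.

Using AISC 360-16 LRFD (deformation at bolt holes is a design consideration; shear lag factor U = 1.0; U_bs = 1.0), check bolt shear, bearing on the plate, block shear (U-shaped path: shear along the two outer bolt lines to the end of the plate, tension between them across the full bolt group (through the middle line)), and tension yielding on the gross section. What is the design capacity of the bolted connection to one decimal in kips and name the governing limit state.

Bolt shear: A_b = π(0.875)²/4 = 0.60132 in². φR_n = 0.75 × 68 × 0.60132 × 9 × 2 = 552.0 kips.
Bearing (0.625 in plate, F_u = 65 ksi): end bolts L_c = 1.1875 − 0.9375/2 = 0.71875, R_n = min(1.2×0.71875×0.625×65, 2.4×0.875×0.625×65) = 35.039 kips/bolt; interior L_c = 2.5 − 0.9375 = 1.5625, R_n = 76.172 kips/bolt. φR_n = 0.75 × (3×35.039 + 6×76.172) = 421.6 kips.
Block shear: shear path 2×[1.1875+2×2.5] = 2×6.1875 in, A_gv = 7.7344, A_nv = 2×(6.1875 − 2.5×1)×0.625 = 4.6094 in²; tension across gage: (6.25 − 2×1)×0.625 = 2.6563 in². R_n = min(0.6×65×4.6094, 0.6×50×7.7344) + 1.0×65×2.6563 = min(179.77, 232.03) + 172.66 = 352.43 kips. φR_n = 0.75 × 352.43 = 264.3 kips.
Tension yield (gross): A_g = 11.5625×0.625 = 7.2266 in². φR_n = 0.90 × 50 × 7.2266 = 325.2 kips.
Governing: min(552.0, 421.6, 264.3, 325.2) = 264.3 kips → block shear.

264.3 kips (block shear governs)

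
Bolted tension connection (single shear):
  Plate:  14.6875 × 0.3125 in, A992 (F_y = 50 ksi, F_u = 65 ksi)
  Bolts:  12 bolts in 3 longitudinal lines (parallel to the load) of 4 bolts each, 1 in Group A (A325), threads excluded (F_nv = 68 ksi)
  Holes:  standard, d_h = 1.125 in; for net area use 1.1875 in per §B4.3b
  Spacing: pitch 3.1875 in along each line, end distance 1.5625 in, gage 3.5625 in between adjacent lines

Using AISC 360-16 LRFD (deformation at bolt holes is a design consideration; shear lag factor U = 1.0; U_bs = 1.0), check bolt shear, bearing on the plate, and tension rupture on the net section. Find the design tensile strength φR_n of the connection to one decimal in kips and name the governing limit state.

Bolt shear: A_b = π(1)²/4 = 0.7854 in². φR_n = 0.75 × 68 × 0.7854 × 12 × 1 = 480.7 kips.
Bearing (0.3125 in plate, F_u = 65 ksi): end bolts L_c = 1.5625 − 1.125/2 = 1, R_n = min(1.2×1×0.3125×65, 2.4×1×0.3125×65) = 24.375 kips/bolt; interior L_c = 3.1875 − 1.125 = 2.0625, R_n = 48.75 kips/bolt. φR_n = 0.75 × (3×24.375 + 9×48.75) = 383.9 kips.
Tension rupture (net): A_n = (14.6875 − 3×1.1875)×0.3125 = 3.4766 in² (U = 1.0, A_e = A_n). φR_n = 0.75 × 65 × 3.4766 = 169.5 kips.
Governing: min(480.7, 383.9, 169.5) = 169.5 kips → net-section rupture.

169.5 kips (net-section rupture governs)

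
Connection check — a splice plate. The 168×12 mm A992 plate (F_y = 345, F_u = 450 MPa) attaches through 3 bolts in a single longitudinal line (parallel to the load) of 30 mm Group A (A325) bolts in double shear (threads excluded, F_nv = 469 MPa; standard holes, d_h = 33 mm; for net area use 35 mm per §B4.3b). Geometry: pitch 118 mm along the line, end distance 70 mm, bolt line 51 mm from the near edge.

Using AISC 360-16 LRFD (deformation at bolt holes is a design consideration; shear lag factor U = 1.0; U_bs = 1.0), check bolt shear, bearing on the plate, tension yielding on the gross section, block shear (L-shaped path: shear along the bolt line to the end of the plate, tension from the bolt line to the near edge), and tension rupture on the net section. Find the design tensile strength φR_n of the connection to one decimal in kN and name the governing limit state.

538.7 kN (net-section rupture governs)

Bolt shear: A_b = π(30)²/4 = 706.86 mm². φR_n = 0.75 × 469 × 706.86 × 3 × 2 = 1491.8 kN.
Bearing (12 mm plate, F_u = 450 MPa): end bolts L_c = 70 − 33/2 = 53.5, R_n = min(1.2×53.5×12×450, 2.4×30×12×450) = 346.68 kN/bolt; interior L_c = 118 − 33 = 85, R_n = 388.8 kN/bolt. φR_n = 0.75 × (1×346.68 + 2×388.8) = 843.2 kN.
Tension yield (gross): A_g = 168×12 = 2016 mm². φR_n = 0.90 × 345 × 2016 = 626.0 kN.
Block shear: shear path 1×[70+2×118] = 1×306 mm, A_gv = 3672, A_nv = 1×(306 − 2.5×35)×12 = 2622 mm²; tension to near edge: (51 − 0.5×35)×12 = 402 mm². R_n = min(0.6×450×2622, 0.6×345×3672) + 1.0×450×402 = min(707.94, 760.1) + 180.9 = 888.84 kN. φR_n = 0.75 × 888.84 = 666.6 kN.
Tension rupture (net): A_n = (168 − 1×35)×12 = 1596 mm² (U = 1.0, A_e = A_n). φR_n = 0.75 × 450 × 1596 = 538.7 kN.
Governing: min(1491.8, 843.2, 626.0, 666.6, 538.7) = 538.7 kN → net-section rupture.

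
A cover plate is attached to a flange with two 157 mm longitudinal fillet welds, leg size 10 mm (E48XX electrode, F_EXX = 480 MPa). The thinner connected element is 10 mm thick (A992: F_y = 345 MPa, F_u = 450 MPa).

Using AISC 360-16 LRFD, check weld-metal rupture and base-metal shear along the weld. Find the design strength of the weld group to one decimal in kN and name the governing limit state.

479.5 kN (weld metal governs)

Weld metal: throat = 0.707×10 = 7.07 mm, L = 2×157 = 314 mm. φR_n = 0.75 × 0.6 × 480 × 7.07 × 314 = 479.5 kN.
Base metal shear (10 mm plate): yield φR_n = 1.0×0.6×345×10×314 = 650.0 kN; rupture φR_n = 0.75×0.6×450×10×314 = 635.9 kN; take 635.9 kN (rupture).
Governing: min(479.5, 635.9) = 479.5 kN → weld metal.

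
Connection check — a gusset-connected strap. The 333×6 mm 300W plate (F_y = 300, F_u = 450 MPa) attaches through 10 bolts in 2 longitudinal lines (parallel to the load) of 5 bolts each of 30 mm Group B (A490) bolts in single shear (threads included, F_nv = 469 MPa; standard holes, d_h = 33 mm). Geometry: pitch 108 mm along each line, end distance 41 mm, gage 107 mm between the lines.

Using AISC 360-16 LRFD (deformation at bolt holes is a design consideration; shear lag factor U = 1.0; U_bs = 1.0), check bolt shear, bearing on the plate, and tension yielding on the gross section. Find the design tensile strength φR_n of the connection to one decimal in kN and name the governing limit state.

539.5 kN (gross-section yield governs)

Bolt shear: A_b = π(30)²/4 = 706.86 mm². φR_n = 0.75 × 469 × 706.86 × 10 × 1 = 2486.4 kN.
Bearing (6 mm plate, F_u = 450 MPa): end bolts L_c = 41 − 33/2 = 24.5, R_n = min(1.2×24.5×6×450, 2.4×30×6×450) = 79.38 kN/bolt; interior L_c = 108 − 33 = 75, R_n = 194.4 kN/bolt. φR_n = 0.75 × (2×79.38 + 8×194.4) = 1285.5 kN.
Tension yield (gross): A_g = 333×6 = 1998 mm². φR_n = 0.90 × 300 × 1998 = 539.5 kN.
Governing: min(2486.4, 1285.5, 539.5) = 539.5 kN → gross-section yield.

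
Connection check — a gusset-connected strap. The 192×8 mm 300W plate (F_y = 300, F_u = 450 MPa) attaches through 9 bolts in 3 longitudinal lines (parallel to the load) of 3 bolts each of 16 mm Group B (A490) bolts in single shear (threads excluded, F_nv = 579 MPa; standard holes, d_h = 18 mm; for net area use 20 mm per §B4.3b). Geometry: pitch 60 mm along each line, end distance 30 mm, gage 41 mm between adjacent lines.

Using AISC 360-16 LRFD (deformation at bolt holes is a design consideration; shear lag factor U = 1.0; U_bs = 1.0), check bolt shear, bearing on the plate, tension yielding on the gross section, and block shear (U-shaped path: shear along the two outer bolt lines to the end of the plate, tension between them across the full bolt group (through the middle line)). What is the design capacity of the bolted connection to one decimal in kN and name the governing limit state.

Bolt shear: A_b = π(16)²/4 = 201.06 mm². φR_n = 0.75 × 579 × 201.06 × 9 × 1 = 785.8 kN.
Bearing (8 mm plate, F_u = 450 MPa): end bolts L_c = 30 − 18/2 = 21, R_n = min(1.2×21×8×450, 2.4×16×8×450) = 90.72 kN/bolt; interior L_c = 60 − 18 = 42, R_n = 138.24 kN/bolt. φR_n = 0.75 × (3×90.72 + 6×138.24) = 826.2 kN.
Tension yield (gross): A_g = 192×8 = 1536 mm². φR_n = 0.90 × 300 × 1536 = 414.7 kN.
Block shear: shear path 2×[30+2×60] = 2×150 mm, A_gv = 2400, A_nv = 2×(150 − 2.5×20)×8 = 1600 mm²; tension across gage: (82 − 2×20)×8 = 336 mm². R_n = min(0.6×450×1600, 0.6×300×2400) + 1.0×450×336 = min(432, 432) + 151.2 = 583.2 kN. φR_n = 0.75 × 583.2 = 437.4 kN.
Governing: min(785.8, 826.2, 414.7, 437.4) = 414.7 kN → gross-section yield.

414.7 kN (gross-section yield governs)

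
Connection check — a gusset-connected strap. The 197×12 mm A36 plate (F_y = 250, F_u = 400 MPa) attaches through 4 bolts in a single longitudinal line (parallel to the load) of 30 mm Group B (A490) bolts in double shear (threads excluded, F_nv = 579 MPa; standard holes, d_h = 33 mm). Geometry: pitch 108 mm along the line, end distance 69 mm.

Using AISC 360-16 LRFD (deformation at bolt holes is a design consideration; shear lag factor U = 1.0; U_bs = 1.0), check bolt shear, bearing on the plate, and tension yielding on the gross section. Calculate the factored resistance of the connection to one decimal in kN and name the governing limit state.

Bolt shear: A_b = π(30)²/4 = 706.86 mm². φR_n = 0.75 × 579 × 706.86 × 4 × 2 = 2455.6 kN.
Bearing (12 mm plate, F_u = 400 MPa): end bolts L_c = 69 − 33/2 = 52.5, R_n = min(1.2×52.5×12×400, 2.4×30×12×400) = 302.4 kN/bolt; interior L_c = 108 − 33 = 75, R_n = 345.6 kN/bolt. φR_n = 0.75 × (1×302.4 + 3×345.6) = 1004.4 kN.
Tension yield (gross): A_g = 197×12 = 2364 mm². φR_n = 0.90 × 250 × 2364 = 531.9 kN.
Governing: min(2455.6, 1004.4, 531.9) = 531.9 kN → gross-section yield.

531.9 kN (gross-section yield governs)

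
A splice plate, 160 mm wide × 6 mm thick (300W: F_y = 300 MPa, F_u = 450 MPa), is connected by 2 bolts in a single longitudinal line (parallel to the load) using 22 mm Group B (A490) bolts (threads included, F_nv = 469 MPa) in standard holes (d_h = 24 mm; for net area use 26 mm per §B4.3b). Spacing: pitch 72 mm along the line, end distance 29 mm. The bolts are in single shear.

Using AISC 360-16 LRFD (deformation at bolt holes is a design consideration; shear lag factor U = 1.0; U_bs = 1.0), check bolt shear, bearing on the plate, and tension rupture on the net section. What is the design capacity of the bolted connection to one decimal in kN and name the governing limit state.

Bolt shear: A_b = π(22)²/4 = 380.13 mm². φR_n = 0.75 × 469 × 380.13 × 2 × 1 = 267.4 kN.
Bearing (6 mm plate, F_u = 450 MPa): end bolts L_c = 29 − 24/2 = 17, R_n = min(1.2×17×6×450, 2.4×22×6×450) = 55.08 kN/bolt; interior L_c = 72 − 24 = 48, R_n = 142.56 kN/bolt. φR_n = 0.75 × (1×55.08 + 1×142.56) = 148.2 kN.
Tension rupture (net): A_n = (160 − 1×26)×6 = 804 mm² (U = 1.0, A_e = A_n). φR_n = 0.75 × 450 × 804 = 271.4 kN.
Governing: min(267.4, 148.2, 271.4) = 148.2 kN → bearing.

148.2 kN (bearing governs)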